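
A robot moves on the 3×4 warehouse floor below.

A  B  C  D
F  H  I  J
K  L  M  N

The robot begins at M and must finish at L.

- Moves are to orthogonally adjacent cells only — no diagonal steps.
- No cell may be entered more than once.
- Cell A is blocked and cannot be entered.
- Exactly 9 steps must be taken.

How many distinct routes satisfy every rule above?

Need simple routes of exactly 9 moves from M to L (Manhattan distance 1, so 4 moves are spent on a detour and 4 undoing it).
Enumerating: M I J D C B H F K L | M N J D C I H F K L | M N J D C B H F K L | M N J I C B H F K L.
That gives 4 routes.

4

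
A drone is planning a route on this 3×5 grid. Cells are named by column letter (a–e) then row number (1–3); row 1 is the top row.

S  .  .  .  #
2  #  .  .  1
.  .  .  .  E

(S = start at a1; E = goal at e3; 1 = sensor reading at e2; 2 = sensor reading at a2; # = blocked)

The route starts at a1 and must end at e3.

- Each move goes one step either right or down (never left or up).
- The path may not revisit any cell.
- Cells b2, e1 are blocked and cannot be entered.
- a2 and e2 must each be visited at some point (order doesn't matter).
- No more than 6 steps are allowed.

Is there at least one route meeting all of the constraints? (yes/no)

Right/down moves force the required cells to be taken in the order a2, e2. Every right/down route from a2 to e2 runs into a blocked cell, so that leg cannot be completed.

no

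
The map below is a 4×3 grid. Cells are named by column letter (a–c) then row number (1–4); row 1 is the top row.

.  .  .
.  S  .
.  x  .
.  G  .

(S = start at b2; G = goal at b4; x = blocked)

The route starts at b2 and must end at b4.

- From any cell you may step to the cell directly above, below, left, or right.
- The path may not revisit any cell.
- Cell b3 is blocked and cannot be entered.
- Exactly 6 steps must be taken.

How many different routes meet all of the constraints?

Need simple routes of exactly 6 moves from b2 to b4 (Manhattan distance 2, so 2 moves are spent on a detour and 2 undoing it).
Enumerating: b2 b1 a1 a2 a3 a4 b4 | b2 b1 c1 c2 c3 c4 b4.
That gives 2 routes.

2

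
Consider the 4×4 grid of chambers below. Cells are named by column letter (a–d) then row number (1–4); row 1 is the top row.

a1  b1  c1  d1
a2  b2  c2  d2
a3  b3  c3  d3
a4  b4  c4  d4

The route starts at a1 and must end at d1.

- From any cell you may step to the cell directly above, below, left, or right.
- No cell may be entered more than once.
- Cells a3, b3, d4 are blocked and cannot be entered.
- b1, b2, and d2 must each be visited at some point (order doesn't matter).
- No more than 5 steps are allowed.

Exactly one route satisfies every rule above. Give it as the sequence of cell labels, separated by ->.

a1 -> b1 -> b2 -> c2 -> d2 -> d1

The 5-move cap with required stops at b1, b2, d2 leaves no slack for detours.
Route from a1: right to b1, down to b2, 2× right (reaching d2), up to d1 — 5 moves in all.
Check: all required cells visited; 5 ≤ 5 moves.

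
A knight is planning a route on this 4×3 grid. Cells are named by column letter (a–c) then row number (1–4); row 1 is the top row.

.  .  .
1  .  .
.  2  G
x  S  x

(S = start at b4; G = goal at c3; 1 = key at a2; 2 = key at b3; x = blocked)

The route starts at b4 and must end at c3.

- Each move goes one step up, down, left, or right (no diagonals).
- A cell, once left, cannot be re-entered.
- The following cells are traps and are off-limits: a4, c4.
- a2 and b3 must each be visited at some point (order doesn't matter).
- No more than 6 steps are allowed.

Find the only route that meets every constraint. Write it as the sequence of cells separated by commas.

The 6-move cap with required stops at a2, b3 leaves no slack for detours.
Route from b4: up to b3, left to a3, up to a2, 2× right (reaching c2), down to c3 — 6 moves in all.
Check: all required cells visited; 6 ≤ 6 moves.

b4, b3, a3, a2, b2, c2, c3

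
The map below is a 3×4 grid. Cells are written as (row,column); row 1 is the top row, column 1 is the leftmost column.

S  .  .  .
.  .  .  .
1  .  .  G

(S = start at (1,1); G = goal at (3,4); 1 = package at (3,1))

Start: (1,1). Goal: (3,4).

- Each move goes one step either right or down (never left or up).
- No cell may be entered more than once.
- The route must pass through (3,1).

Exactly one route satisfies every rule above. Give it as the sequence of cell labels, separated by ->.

Moves only go right or down, so the column and row indices never decrease.
Route from (1,1): 2× down (reaching (3,1)), 3× right (reaching (3,4)) — 5 moves in all.
Check: all required cells visited.

(1,1) -> (2,1) -> (3,1) -> (3,2) -> (3,3) -> (3,4)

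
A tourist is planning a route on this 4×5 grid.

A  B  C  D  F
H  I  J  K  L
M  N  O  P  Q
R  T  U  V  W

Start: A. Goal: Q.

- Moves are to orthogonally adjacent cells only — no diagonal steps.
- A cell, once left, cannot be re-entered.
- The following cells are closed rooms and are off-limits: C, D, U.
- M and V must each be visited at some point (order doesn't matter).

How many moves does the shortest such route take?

Any route passes through M and V in some order between A and Q. Summing Manhattan distances along each leg and taking the cheapest ordering (A → M → V → Q) gives a lower bound of 2 + 4 + 2 = 8 moves.
A route of 8 moves achieves this: A → H → M → N → O → P → V → W → Q.
Since 8 matches the lower bound, it is optimal.

8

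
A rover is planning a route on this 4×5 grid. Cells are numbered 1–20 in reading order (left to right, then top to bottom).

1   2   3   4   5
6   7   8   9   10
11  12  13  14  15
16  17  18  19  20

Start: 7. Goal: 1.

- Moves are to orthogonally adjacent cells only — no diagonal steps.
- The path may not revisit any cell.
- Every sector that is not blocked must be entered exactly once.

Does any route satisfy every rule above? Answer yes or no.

no

Colour the cells like a checkerboard: each orthogonal step flips colour, so a Hamiltonian route alternates colours. Here there are 10 cells of one colour and 10 of the other, with start on the same colour as the goal — the counts and endpoints can't be arranged into an alternating sequence of length 20, so no Hamiltonian route exists.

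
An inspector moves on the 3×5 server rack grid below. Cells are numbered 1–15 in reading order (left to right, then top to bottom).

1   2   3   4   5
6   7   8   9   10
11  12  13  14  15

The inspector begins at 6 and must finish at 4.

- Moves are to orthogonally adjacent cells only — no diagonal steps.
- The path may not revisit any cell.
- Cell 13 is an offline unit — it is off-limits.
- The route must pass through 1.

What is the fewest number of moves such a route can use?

Any route passes through 1 somewhere between 6 and 4. Summing Manhattan distances along the two legs (6 → 1 → 4) gives a lower bound of 1 + 3 = 4 moves.
A route of 4 moves achieves this: 6 → 1 → 2 → 3 → 4.
Since 4 matches the lower bound, it is optimal.

4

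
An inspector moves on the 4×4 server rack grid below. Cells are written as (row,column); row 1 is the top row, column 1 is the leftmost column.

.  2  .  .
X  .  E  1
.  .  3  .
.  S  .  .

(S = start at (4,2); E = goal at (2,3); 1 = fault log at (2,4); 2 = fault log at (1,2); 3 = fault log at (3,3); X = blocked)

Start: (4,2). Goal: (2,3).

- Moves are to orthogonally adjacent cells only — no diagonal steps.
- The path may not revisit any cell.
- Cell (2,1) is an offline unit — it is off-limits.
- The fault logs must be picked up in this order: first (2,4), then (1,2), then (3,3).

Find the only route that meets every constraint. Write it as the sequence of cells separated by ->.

The waypoints must appear in the order (2,4), (1,2), (3,3), with no cell reused.
Route from (4,2): right 2 to (4,4), up 3 to (1,4), left 2 to (1,2), down 2 to (3,2), right 1 to (3,3), up 1 to (2,3) — 11 moves in all.
Check: order respected (1 at step 4, 2 at step 7, 3 at step 10).

(4,2) -> (4,3) -> (4,4) -> (3,4) -> (2,4) -> (1,4) -> (1,3) -> (1,2) -> (2,2) -> (3,2) -> (3,3) -> (2,3)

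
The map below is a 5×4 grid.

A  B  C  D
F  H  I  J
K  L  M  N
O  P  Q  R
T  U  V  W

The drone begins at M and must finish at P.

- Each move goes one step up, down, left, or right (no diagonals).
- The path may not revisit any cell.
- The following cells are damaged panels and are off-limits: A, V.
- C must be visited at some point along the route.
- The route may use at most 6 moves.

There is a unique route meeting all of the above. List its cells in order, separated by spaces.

Any route must reach C and still end at P within 6 moves, so the order of the required stops is forced.
Route from M: up 2 to C, left 1 to B, down 3 to P — 6 moves in all.
Check: all required cells visited; 6 ≤ 6 moves.

M I C B H L P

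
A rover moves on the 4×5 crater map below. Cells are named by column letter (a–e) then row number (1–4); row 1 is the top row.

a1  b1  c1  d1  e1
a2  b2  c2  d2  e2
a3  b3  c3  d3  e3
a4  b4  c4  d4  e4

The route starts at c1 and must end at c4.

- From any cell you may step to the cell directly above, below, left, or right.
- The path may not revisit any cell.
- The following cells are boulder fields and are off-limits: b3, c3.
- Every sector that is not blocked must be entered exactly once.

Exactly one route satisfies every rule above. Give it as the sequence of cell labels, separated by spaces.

c1 d1 e1 e2 e3 e4 d4 d3 d2 c2 b2 b1 a1 a2 a3 a4 b4 c4

Need to visit all 18 open cells exactly once, starting at c1 and ending at c4.
Cell b4 has only two open neighbours (a4 and c4), so the path must pass straight through it: one of those is the cell it's entered from and the other is where it exits.
Route from c1: right 2 to e1, down 3 to e4, left 1 to d4, up 2 to d2, left 2 to b2, up 1 to b1, left 1 to a1, down 3 to a4, right 2 to c4 — 17 moves in all.
Check: all 18 open cells covered.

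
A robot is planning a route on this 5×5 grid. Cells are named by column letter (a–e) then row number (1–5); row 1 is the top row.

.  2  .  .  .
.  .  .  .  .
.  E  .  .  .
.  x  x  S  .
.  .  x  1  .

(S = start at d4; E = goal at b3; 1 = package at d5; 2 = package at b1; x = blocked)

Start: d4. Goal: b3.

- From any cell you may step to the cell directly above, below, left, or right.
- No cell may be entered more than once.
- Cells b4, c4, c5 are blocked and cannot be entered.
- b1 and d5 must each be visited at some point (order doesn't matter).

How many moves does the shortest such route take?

Any route passes through b1 and d5 in some order between d4 and b3. Summing Manhattan distances along each leg and taking the cheapest ordering (d4 → d5 → b1 → b3) gives a lower bound of 1 + 6 + 2 = 9 moves.
The shortest route satisfying every rule uses 11 moves: d4 → d5 → e5 → e4 → e3 → e2 → e1 → d1 → c1 → b1 → b2 → b3.
The bound of 9 isn't tight here; checking systematically, no route of length 9 through 10 satisfies every constraint, so 11 is the minimum.

11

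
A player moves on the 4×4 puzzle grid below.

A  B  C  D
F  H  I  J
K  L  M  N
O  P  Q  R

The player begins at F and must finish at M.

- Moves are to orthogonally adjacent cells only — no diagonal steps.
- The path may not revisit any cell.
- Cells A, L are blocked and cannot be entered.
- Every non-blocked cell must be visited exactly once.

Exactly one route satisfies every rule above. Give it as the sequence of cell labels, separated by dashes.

Need to visit all 14 open cells exactly once, starting at F and ending at M.
Cell D has only two open neighbours (J and C), so the path must pass straight through it: one of those is the cell it's entered from and the other is where it exits.
Route from F: down 2 to O, right 3 to R, up 3 to D, left 2 to B, down 1 to H, right 1 to I, down 1 to M — 13 moves in all.
Check: all 14 open cells covered.

F - K - O - P - Q - R - N - J - D - C - B - H - I - M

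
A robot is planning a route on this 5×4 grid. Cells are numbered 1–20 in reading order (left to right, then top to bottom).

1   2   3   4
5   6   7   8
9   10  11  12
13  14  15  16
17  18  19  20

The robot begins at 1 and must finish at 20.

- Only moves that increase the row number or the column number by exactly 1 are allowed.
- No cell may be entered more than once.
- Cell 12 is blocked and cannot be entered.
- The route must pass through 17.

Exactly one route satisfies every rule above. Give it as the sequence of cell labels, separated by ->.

1 -> 5 -> 9 -> 13 -> 17 -> 18 -> 19 -> 20

Moves only go right or down, so the column and row indices never decrease.
Route from 1: 4× down (reaching 17), 3× right (reaching 20) — 7 moves in all.
Check: all required cells visited.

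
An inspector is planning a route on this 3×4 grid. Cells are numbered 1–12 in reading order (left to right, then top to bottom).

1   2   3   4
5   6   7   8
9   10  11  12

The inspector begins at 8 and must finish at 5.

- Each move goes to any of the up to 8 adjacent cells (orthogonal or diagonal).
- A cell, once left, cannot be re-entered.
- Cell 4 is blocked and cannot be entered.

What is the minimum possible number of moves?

3

With diagonal moves allowed, the Chebyshev distance max(|Δrow|,|Δcol|) from 8 to 5 is 3, so at least 3 moves are needed.
A route of 3 moves achieves this: 8 → 3 → 2 → 5.
Since 3 matches the lower bound, it is optimal.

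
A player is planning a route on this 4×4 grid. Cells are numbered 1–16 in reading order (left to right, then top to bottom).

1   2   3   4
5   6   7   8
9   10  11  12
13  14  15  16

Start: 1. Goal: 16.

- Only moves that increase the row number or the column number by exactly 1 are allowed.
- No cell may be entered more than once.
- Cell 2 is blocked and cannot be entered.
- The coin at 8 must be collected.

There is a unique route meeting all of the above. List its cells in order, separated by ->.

1 -> 5 -> 6 -> 7 -> 8 -> 12 -> 16

Moves only go right or down, so the column and row indices never decrease.
Route from 1: down to 5, 3× right (reaching 8), 2× down (reaching 16) — 6 moves in all.
Check: all required cells visited.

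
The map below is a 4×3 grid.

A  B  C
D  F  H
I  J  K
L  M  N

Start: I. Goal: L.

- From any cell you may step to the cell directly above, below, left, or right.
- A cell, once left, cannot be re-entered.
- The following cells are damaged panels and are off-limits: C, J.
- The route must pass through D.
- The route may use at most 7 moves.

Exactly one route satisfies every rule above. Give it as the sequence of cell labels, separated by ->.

The 7-move cap with required stops at D leaves no slack for detours.
Route from I: up to D, 2× right (reaching H), 2× down (reaching N), 2× left (reaching L) — 7 moves in all.
Check: all required cells visited; 7 ≤ 7 moves.

I -> D -> F -> H -> K -> N -> M -> L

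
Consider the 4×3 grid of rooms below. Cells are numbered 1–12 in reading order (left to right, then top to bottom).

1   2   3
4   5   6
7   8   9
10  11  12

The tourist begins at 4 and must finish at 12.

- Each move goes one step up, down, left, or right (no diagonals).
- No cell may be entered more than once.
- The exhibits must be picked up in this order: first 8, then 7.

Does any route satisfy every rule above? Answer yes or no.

One route that works: 4 → 5 → 8 → 7 → 10 → 11 → 12.

yes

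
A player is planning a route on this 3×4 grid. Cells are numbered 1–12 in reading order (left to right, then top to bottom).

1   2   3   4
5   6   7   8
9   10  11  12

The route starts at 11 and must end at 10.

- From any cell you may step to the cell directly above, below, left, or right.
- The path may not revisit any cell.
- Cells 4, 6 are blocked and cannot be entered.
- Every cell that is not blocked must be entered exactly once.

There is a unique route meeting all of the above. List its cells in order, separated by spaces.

Need to visit all 10 open cells exactly once, starting at 11 and ending at 10.
Cell 5 has only two open neighbours (1 and 9), so the path must pass straight through it: one of those is the cell it's entered from and the other is where it exits.
Route from 11: right 1 to 12, up 1 to 8, left 1 to 7, up 1 to 3, left 2 to 1, down 2 to 9, right 1 to 10 — 9 moves in all.
Check: all 10 open cells covered.

11 12 8 7 3 2 1 5 9 10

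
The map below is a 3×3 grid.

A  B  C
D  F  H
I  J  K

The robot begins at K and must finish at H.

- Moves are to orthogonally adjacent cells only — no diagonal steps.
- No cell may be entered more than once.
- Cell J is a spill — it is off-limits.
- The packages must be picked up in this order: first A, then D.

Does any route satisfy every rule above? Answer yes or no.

Every way from K to A runs through H — but H is where the route must end, so it would be entered once on the way to A and again at the finish.

no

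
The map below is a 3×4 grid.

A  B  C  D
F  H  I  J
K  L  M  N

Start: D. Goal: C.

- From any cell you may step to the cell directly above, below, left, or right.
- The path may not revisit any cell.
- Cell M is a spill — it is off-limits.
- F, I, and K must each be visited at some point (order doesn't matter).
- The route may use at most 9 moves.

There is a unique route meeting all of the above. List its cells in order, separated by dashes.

The 9-move cap with required stops at F, I, K leaves no slack for detours.
Route from D: down to J, 2× left (reaching H), down to L, left to K, 2× up (reaching A), 2× right (reaching C) — 9 moves in all.
Check: all required cells visited; 9 ≤ 9 moves.

D - J - I - H - L - K - F - A - B - C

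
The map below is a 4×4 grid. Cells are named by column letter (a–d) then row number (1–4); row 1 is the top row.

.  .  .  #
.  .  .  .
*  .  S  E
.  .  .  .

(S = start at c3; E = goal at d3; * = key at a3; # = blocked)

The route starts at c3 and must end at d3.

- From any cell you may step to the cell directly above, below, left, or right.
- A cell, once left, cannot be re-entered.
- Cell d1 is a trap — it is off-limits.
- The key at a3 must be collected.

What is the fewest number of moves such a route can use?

7

Any route passes through a3 somewhere between c3 and d3. Summing Manhattan distances along the two legs (c3 → a3 → d3) gives a lower bound of 2 + 3 = 5 moves.
The shortest route satisfying every rule uses 7 moves: c3 → b3 → a3 → a2 → b2 → c2 → d2 → d3.
The no-revisit rule (legs can't share cells) pushes the minimum above the 5-move bound; an exhaustive check rules out every length from 5 to 6, leaving 7 as the minimum.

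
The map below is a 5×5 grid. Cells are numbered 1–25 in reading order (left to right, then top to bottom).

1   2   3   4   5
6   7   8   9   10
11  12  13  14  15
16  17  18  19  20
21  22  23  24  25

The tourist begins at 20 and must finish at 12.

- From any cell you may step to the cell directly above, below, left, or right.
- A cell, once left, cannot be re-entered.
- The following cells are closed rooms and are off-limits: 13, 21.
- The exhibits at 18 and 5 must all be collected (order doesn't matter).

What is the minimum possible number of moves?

Any route passes through 18 and 5 in some order between 20 and 12. Summing Manhattan distances along each leg and taking the cheapest ordering (20 → 5 → 18 → 12) gives a lower bound of 3 + 5 + 2 = 10 moves.
A route of 10 moves achieves this: 20 → 15 → 10 → 5 → 4 → 9 → 14 → 19 → 18 → 17 → 12.
Since 10 matches the lower bound, it is optimal.

10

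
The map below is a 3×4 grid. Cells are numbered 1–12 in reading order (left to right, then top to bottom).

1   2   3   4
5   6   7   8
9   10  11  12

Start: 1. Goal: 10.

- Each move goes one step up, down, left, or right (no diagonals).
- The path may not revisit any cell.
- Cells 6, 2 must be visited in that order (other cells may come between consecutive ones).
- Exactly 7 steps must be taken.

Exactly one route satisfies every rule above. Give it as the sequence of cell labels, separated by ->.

1 -> 5 -> 6 -> 2 -> 3 -> 7 -> 11 -> 10

The waypoints must appear in the order 6, 2, with no cell reused.
Route from 1: down 1 to 5, right 1 to 6, up 1 to 2, right 1 to 3, down 2 to 11, left 1 to 10 — 7 moves in all.
Check: order respected (6 at step 2, 2 at step 3); 7 moves as required.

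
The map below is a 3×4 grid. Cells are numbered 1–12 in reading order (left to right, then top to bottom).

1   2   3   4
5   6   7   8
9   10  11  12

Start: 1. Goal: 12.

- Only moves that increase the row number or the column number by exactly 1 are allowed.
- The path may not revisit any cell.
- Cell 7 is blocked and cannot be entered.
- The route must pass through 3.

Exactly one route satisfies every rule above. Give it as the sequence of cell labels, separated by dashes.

1 - 2 - 3 - 4 - 8 - 12

Moves only go right or down, so the column and row indices never decrease.
Route from 1: 3× right (reaching 4), 2× down (reaching 12) — 5 moves in all.
Check: all required cells visited.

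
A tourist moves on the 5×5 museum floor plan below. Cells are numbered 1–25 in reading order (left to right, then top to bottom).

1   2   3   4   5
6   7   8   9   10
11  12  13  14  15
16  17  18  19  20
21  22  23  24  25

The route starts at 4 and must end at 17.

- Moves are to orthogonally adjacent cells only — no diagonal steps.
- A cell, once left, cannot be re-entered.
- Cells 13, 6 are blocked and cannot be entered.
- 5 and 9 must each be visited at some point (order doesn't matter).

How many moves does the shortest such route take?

Any route passes through 5 and 9 in some order between 4 and 17. Summing Manhattan distances along each leg and taking the cheapest ordering (4 → 5 → 9 → 17) gives a lower bound of 1 + 2 + 4 = 7 moves.
A route of 7 moves achieves this: 4 → 5 → 10 → 9 → 14 → 19 → 18 → 17.
Since 7 matches the lower bound, it is optimal.

7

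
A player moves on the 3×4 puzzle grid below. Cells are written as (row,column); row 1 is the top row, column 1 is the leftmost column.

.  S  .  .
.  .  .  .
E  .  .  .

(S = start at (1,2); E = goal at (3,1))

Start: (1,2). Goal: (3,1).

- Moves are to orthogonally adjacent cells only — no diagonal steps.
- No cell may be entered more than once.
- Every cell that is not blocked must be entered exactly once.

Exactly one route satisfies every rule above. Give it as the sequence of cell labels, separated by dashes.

(1,2) - (1,1) - (2,1) - (2,2) - (2,3) - (1,3) - (1,4) - (2,4) - (3,4) - (3,3) - (3,2) - (3,1)

Need to visit all 12 open cells exactly once, starting at (1,2) and ending at (3,1).
Cell (3,4) has only two open neighbours ((2,4) and (3,3)), so the path must pass straight through it: one of those is the cell it's entered from and the other is where it exits.
Route from (1,2): left 1 to (1,1), down 1 to (2,1), right 2 to (2,3), up 1 to (1,3), right 1 to (1,4), down 2 to (3,4), left 3 to (3,1) — 11 moves in all.
Check: all 12 open cells covered.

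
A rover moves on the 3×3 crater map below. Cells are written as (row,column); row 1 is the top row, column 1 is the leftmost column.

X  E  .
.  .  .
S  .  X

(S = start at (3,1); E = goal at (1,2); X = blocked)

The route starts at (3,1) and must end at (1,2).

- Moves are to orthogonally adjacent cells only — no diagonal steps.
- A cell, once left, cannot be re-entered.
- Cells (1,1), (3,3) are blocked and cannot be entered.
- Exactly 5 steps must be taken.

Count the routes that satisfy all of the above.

Need simple routes of exactly 5 moves from (3,1) to (1,2) (Manhattan distance 3, so 1 moves are spent on a detour and 1 undoing it).
Enumerating: (3,1) (2,1) (2,2) (2,3) (1,3) (1,2) | (3,1) (3,2) (2,2) (2,3) (1,3) (1,2).
That gives 2 routes.

2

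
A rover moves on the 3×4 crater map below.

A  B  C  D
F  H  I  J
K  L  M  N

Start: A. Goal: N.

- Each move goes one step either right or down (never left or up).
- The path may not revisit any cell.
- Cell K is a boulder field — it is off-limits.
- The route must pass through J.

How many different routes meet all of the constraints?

4

A right/down-only route from A to N makes exactly 2 down-moves and 3 right-moves in some order.
With no other constraints that would be C(5,2) = 10 routes.
Split at J and multiply the segment counts (each segment already excludes blocked cells): A→J: 4; J→N: 1; product = 4.
That gives 4 routes.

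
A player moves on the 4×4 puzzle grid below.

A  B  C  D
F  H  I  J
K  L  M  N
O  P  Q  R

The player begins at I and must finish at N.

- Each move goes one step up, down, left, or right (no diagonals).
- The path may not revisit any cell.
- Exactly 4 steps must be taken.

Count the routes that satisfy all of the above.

Need simple routes of exactly 4 moves from I to N (Manhattan distance 2, so 1 moves are spent on a detour and 1 undoing it).
Enumerating: I C D J N | I M Q R N | I H L M N.
That gives 3 routes.

3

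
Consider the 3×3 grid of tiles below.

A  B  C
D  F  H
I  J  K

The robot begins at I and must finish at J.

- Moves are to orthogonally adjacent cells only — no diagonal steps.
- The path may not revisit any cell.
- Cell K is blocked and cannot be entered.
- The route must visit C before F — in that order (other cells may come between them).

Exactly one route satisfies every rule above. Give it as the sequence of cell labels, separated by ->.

I -> D -> A -> B -> C -> H -> F -> J

The waypoints must appear in the order C, F, with no cell reused.
Route from I: up 2 to A, right 2 to C, down 1 to H, left 1 to F, down 1 to J — 7 moves in all.
Check: order respected (C at step 4, F at step 6).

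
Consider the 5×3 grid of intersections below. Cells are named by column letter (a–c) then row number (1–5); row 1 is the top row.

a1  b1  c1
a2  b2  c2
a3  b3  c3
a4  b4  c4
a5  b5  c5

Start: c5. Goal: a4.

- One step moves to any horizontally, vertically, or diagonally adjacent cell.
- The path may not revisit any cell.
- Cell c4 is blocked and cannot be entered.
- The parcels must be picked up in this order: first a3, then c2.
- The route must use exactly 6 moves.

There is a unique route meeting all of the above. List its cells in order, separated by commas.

c5, b4, a3, b2, c2, b3, a4

The waypoints must appear in the order a3, c2, with no cell reused.
Route from c5: 2× up-left (reaching a3), up-right to b2, right to c2, 2× down-left (reaching a4) — 6 moves in all.
Check: order respected (a3 at step 2, c2 at step 4); 6 moves as required.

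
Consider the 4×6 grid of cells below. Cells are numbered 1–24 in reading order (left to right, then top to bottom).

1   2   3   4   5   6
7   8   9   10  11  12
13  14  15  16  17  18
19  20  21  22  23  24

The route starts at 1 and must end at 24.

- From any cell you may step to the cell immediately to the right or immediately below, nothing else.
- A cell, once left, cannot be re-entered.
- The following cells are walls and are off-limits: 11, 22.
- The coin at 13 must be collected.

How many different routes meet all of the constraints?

2

A right/down-only route from 1 to 24 makes exactly 3 down-moves and 5 right-moves in some order.
With no other constraints that would be C(8,3) = 56 routes.
Split at 13 and multiply the segment counts (each segment already excludes blocked cells): 1→13: 1; 13→24: 2; product = 2.
That gives 2 routes.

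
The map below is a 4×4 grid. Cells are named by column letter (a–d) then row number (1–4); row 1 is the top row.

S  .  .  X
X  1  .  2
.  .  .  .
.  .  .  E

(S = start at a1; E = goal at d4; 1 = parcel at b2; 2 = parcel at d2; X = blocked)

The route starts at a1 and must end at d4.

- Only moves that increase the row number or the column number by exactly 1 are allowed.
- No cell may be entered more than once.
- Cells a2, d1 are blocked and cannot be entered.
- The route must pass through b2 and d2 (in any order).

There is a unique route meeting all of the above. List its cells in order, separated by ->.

a1 -> b1 -> b2 -> c2 -> d2 -> d3 -> d4

Moves only go right or down, so the column and row indices never decrease.
Route from a1: right 1 to b1, down 1 to b2, right 2 to d2, down 2 to d4 — 6 moves in all.
Check: all required cells visited.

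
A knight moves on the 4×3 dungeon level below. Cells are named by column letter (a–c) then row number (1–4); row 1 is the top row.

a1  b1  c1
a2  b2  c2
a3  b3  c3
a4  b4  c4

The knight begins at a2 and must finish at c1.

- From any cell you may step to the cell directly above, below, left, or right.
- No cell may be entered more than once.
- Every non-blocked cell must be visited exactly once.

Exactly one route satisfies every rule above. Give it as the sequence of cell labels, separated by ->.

Need to visit all 12 open cells exactly once, starting at a2 and ending at c1.
Cell c4 has only two open neighbours (c3 and b4), so the path must pass straight through it: one of those is the cell it's entered from and the other is where it exits.
Route from a2: up to a1, right to b1, 2× down (reaching b3), left to a3, down to a4, 2× right (reaching c4), 3× up (reaching c1) — 11 moves in all.
Check: all 12 open cells covered.

a2 -> a1 -> b1 -> b2 -> b3 -> a3 -> a4 -> b4 -> c4 -> c3 -> c2 -> c1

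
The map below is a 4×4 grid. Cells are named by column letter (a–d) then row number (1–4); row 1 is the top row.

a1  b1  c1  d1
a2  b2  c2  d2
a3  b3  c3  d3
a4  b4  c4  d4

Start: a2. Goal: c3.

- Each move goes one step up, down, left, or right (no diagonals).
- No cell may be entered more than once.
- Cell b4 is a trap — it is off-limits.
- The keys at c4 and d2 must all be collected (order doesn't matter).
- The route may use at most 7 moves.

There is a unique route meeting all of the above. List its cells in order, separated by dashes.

a2 - b2 - c2 - d2 - d3 - d4 - c4 - c3

Any route must reach c4 and d2 and still end at c3 within 7 moves, so the order of the required stops is forced.
Route from a2: 3× right (reaching d2), 2× down (reaching d4), left to c4, up to c3 — 7 moves in all.
Check: all required cells visited; 7 ≤ 7 moves.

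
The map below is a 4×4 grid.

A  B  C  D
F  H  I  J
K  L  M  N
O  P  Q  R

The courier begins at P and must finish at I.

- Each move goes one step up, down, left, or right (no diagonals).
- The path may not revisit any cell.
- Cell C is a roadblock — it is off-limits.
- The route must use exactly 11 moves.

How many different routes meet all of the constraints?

3

Need simple routes of exactly 11 moves from P to I (Manhattan distance 3, so 4 moves are spent on a detour and 4 undoing it).
Enumerating: P O K F A B H L M N J I | P O K F H L M Q R N J I | P Q R N M L K F A B H I.
That gives 3 routes.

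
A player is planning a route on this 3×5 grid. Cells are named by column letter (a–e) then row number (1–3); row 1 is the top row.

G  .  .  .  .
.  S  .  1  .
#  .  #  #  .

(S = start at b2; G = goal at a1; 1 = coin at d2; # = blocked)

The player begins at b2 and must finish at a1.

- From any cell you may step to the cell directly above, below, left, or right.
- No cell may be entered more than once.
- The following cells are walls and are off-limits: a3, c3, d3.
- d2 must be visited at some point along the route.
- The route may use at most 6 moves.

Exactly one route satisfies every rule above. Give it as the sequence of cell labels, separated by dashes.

Any route must reach d2 and still end at a1 within 6 moves, so the order of the required stops is forced.
Route from b2: 2× right (reaching d2), up to d1, 3× left (reaching a1) — 6 moves in all.
Check: all required cells visited; 6 ≤ 6 moves.

b2 - c2 - d2 - d1 - c1 - b1 - a1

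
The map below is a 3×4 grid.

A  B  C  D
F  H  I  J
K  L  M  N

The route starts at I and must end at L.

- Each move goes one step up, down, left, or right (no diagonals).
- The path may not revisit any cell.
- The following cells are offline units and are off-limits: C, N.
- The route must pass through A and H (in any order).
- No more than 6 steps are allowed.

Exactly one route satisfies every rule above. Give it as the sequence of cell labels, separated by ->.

The 6-move cap with required stops at A, H leaves no slack for detours.
Route from I: left 1 to H, up 1 to B, left 1 to A, down 2 to K, right 1 to L — 6 moves in all.
Check: all required cells visited; 6 ≤ 6 moves.

I -> H -> B -> A -> F -> K -> L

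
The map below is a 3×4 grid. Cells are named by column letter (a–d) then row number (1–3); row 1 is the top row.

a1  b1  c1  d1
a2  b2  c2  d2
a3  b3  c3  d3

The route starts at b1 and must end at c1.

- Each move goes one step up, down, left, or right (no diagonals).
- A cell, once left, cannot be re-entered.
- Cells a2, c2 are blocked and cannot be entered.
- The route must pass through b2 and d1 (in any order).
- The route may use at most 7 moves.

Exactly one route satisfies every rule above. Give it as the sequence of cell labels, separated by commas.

The budget equals the shortest possible length, so every move has to be on a shortest route through the required cells.
Route from b1: down 2 to b3, right 2 to d3, up 2 to d1, left 1 to c1 — 7 moves in all.
Check: all required cells visited; 7 ≤ 7 moves.

b1, b2, b3, c3, d3, d2, d1, c1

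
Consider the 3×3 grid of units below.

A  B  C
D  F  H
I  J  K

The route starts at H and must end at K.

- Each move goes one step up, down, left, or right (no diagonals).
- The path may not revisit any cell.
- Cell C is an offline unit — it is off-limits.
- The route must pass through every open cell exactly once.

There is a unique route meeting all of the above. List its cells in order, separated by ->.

Need to visit all 8 open cells exactly once, starting at H and ending at K.
Cell A has only two open neighbours (D and B), so the path must pass straight through it: one of those is the cell it's entered from and the other is where it exits.
Route from H: left to F, up to B, left to A, 2× down (reaching I), 2× right (reaching K) — 7 moves in all.
Check: all 8 open cells covered.

H -> F -> B -> A -> D -> I -> J -> K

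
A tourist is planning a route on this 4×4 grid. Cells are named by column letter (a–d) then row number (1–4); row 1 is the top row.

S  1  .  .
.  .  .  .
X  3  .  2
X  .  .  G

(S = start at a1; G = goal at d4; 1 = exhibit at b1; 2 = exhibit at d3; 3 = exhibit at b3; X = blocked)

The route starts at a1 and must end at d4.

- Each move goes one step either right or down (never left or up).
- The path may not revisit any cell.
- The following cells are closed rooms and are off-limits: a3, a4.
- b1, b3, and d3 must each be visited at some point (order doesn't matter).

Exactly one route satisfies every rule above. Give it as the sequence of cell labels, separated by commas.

a1, b1, b2, b3, c3, d3, d4

Moves only go right or down, so the column and row indices never decrease.
Route from a1: right 1 to b1, down 2 to b3, right 2 to d3, down 1 to d4 — 6 moves in all.
Check: all required cells visited.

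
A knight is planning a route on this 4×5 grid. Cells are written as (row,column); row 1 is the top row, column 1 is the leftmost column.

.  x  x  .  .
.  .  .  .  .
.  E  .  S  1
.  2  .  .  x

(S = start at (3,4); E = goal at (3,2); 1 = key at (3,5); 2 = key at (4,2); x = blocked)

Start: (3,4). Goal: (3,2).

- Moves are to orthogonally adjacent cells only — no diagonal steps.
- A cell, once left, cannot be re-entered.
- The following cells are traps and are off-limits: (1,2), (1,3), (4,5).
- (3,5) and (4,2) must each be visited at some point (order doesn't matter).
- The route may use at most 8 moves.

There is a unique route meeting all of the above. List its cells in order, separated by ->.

The 8-move cap with required stops at (3,5), (4,2) leaves no slack for detours.
Route from (3,4): right to (3,5), up to (2,5), 2× left (reaching (2,3)), 2× down (reaching (4,3)), left to (4,2), up to (3,2) — 8 moves in all.
Check: all required cells visited; 8 ≤ 8 moves.

(3,4) -> (3,5) -> (2,5) -> (2,4) -> (2,3) -> (3,3) -> (4,3) -> (4,2) -> (3,2)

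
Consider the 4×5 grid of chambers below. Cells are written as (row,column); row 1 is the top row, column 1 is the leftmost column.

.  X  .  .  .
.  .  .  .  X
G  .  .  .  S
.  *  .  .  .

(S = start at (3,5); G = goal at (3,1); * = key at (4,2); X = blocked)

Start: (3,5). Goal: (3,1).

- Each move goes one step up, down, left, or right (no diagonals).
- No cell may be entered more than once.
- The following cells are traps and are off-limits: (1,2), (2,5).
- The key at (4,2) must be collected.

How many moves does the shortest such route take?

6

Any route passes through (4,2) somewhere between (3,5) and (3,1). Summing Manhattan distances along the two legs ((3,5) → (4,2) → (3,1)) gives a lower bound of 4 + 2 = 6 moves.
A route of 6 moves achieves this: (3,5) → (4,5) → (4,4) → (4,3) → (4,2) → (3,2) → (3,1).
Since 6 matches the lower bound, it is optimal.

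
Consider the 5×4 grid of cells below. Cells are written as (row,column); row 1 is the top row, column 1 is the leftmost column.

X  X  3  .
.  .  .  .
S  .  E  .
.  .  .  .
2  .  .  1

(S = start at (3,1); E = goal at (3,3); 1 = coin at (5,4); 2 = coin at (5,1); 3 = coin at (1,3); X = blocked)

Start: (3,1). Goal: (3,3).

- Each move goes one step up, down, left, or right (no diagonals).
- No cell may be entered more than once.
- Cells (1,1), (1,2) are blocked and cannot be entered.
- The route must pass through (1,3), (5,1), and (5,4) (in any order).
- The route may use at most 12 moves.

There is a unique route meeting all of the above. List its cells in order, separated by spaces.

(3,1) (4,1) (5,1) (5,2) (5,3) (5,4) (4,4) (3,4) (2,4) (1,4) (1,3) (2,3) (3,3)

The 12-move cap with required stops at (1,3), (5,1), (5,4) leaves no slack for detours.
Route from (3,1): 2× down (reaching (5,1)), 3× right (reaching (5,4)), 4× up (reaching (1,4)), left to (1,3), 2× down (reaching (3,3)) — 12 moves in all.
Check: all required cells visited; 12 ≤ 12 moves.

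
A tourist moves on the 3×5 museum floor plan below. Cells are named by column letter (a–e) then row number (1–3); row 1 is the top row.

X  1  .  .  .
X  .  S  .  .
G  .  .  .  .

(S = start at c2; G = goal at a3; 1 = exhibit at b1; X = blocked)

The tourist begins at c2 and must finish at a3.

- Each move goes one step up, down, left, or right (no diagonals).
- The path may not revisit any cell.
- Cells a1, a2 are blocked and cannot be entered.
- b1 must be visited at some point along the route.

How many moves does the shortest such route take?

5

Any route passes through b1 somewhere between c2 and a3. Summing Manhattan distances along the two legs (c2 → b1 → a3) gives a lower bound of 2 + 3 = 5 moves.
A route of 5 moves achieves this: c2 → c1 → b1 → b2 → b3 → a3.
Since 5 matches the lower bound, it is optimal.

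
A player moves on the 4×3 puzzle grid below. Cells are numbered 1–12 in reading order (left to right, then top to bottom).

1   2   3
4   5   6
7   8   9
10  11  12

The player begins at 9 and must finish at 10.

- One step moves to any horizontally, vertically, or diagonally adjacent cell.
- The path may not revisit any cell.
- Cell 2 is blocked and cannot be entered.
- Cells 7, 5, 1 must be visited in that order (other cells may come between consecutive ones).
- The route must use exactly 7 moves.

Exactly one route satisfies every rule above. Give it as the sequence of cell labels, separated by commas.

9, 11, 7, 5, 1, 4, 8, 10

The waypoints must appear in the order 7, 5, 1, with no cell reused.
Route from 9: down-left 1 to 11, up-left 1 to 7, up-right 1 to 5, up-left 1 to 1, down 1 to 4, down-right 1 to 8, down-left 1 to 10 — 7 moves in all.
Check: order respected (7 at step 2, 5 at step 3, 1 at step 4); 7 moves as required.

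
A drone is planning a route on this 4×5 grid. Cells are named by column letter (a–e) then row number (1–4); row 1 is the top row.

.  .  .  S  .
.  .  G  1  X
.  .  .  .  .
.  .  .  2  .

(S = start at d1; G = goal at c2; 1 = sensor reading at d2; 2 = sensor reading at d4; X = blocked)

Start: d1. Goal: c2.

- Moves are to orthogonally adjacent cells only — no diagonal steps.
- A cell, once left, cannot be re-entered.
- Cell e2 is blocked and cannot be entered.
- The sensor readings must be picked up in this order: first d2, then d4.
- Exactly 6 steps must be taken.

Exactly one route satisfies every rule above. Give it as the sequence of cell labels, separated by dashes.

The waypoints must appear in the order d2, d4, with no cell reused.
Route from d1: 3× down (reaching d4), left to c4, 2× up (reaching c2) — 6 moves in all.
Check: order respected (1 at step 1, 2 at step 3); 6 moves as required.

d1 - d2 - d3 - d4 - c4 - c3 - c2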